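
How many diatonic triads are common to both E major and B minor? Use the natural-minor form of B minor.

2

Diatonic triads of E major: E (I), F♯m (ii), G♯m (iii), A (IV), B (V), C♯m (vi), D♯dim (vii°).
Diatonic triads of B minor (natural minor): Bm (i), C♯dim (ii°), D (III), Em (iv), F♯m (v), G (VI), A (VII).
Matching root and quality in both lists: F♯m, A.
That gives 2 common triads.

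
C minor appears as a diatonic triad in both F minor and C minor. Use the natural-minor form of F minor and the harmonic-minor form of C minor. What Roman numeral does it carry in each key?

The scale of F minor (natural minor) is F G Ab Bb C Db Eb; C is degree 5, and the triad built there (C-Eb-G) is minor, so it is v.
The scale of C minor (harmonic minor) is C D Eb F G Ab B; C is degree 1, and the triad built there (C-Eb-G) is minor, so it is i.

v in F minor; i in C minor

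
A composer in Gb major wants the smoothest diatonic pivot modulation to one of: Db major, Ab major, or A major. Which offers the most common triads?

Triads of Gb major: Gb (I), Abm (ii), Bbm (iii), Cb (IV), Db (V), Ebm (vi), Fdim (vii°).
Db major shares 4: Gb, Bbm, Db, Ebm.
Ab major shares 2: Bbm, Db.
A major shares 0: none.
The most common triads (4) are shared with Db major.

Db major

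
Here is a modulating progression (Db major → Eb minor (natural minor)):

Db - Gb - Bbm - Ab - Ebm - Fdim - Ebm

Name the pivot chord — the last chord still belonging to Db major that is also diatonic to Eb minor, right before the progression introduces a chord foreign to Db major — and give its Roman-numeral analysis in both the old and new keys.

Chords diatonic to Db major: Db, Ebm, Fm, Gb, Ab, Bbm, Cdim.
Reading the progression, the first chord not in that set is Fdim, so the modulation leaves Db major there.
The chord immediately before Fdim is Ebm, which is diatonic to both keys: ii in Db major and i in Eb minor.

Ebm — ii in Db major, i in Eb minor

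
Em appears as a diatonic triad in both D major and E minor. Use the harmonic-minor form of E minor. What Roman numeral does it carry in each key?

ii in D major; i in E minor

The scale of D major is D E F# G A B C#; E is degree 2, and the triad built there (E-G-B) is minor, so it is ii.
The scale of E minor (harmonic minor) is E F# G A B C D#; E is degree 1, and the triad built there (E-G-B) is minor, so it is i.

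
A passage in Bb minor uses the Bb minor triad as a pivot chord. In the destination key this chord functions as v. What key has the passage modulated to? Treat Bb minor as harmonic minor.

Eb minor

The numeral v denotes a minor triad on scale degree 5. With Bb on degree 5, the tonic of the new key is Eb.
Degree 5 carries a minor triad in natural-minor keys, so the destination is Eb minor.
Check: the diatonic triads of Eb minor (natural minor) are Ebm (i), Fdim (ii°), Gb (III), Abm (iv), Bbm (v), Cb (VI), Db (VII) — Bb minor is indeed v.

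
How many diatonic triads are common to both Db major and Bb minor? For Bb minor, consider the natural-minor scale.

Diatonic triads of Db major: Db (I), Ebm (ii), Fm (iii), Gb (IV), Ab (V), Bbm (vi), Cdim (vii°).
Diatonic triads of Bb minor (natural minor): Bbm (i), Cdim (ii°), Db (III), Ebm (iv), Fm (v), Gb (VI), Ab (VII).
Matching root and quality in both lists: Db, Ebm, Fm, Gb, Ab, Bbm, Cdim.
That gives 7 common triads.

7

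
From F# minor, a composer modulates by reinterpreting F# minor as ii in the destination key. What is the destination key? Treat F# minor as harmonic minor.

The numeral ii denotes a minor triad on scale degree 2. With F# on degree 2, the tonic of the new key is E.
Degree 2 carries a minor triad in major keys, so the destination is E major.
Check: the diatonic triads of E major are E (I), F#m (ii), G#m (iii), A (IV), B (V), C#m (vi), D#dim (vii°) — F# minor is indeed ii.

E major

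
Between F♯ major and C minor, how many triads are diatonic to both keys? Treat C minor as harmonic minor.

0

Diatonic triads of F♯ major: F♯ major (I), G♯ minor (ii), A♯ minor (iii), B major (IV), C♯ major (V), D♯ minor (vi), E♯ diminished (vii°).
Diatonic triads of C minor (harmonic minor): C minor (i), D diminished (ii°), E♭ augmented (III+), F minor (iv), G major (V), A♭ major (VI), B diminished (vii°).
No triad has the same root and quality in both keys.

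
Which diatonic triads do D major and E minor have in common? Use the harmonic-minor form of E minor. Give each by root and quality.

Triads in D major: D (I), Em (ii), F#m (iii), G (IV), A (V), Bm (vi), C#dim (vii°).
Triads in E minor (harmonic minor): Em (i), F#dim (ii°), Gaug (III+), Am (iv), B (V), C (VI), D#dim (vii°).
Shared triads with their functions: Em (ii in D major, i in E minor).

Em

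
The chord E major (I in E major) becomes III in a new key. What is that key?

C# minor

The numeral III denotes a major triad on scale degree 3. With E on degree 3, the tonic of the new key is C#.
Degree 3 carries a major triad in natural-minor keys, so the destination is C# minor.
Check: the diatonic triads of C# minor (natural minor) are C#m (i), D#dim (ii°), E (III), F#m (iv), G#m (v), A (VI), B (VII) — E major is indeed III.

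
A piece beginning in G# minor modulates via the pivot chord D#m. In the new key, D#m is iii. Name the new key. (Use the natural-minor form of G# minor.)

B major

The numeral iii denotes a minor triad on scale degree 3. With D# on degree 3, the tonic of the new key is B.
Degree 3 carries a minor triad in major keys, so the destination is B major.
Check: the diatonic triads of B major are B (I), C#m (ii), D#m (iii), E (IV), F# (V), G#m (vi), A#dim (vii°) — D#m is indeed iii.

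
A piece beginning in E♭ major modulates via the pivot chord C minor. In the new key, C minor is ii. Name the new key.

B♭ major

The numeral ii denotes a minor triad on scale degree 2. With C on degree 2, the tonic of the new key is B♭.
Degree 2 carries a minor triad in major keys, so the destination is B♭ major.
Check: the diatonic triads of B♭ major are B♭ (I), Cm (ii), Dm (iii), E♭ (IV), F (V), Gm (vi), Adim (vii°) — C minor is indeed ii.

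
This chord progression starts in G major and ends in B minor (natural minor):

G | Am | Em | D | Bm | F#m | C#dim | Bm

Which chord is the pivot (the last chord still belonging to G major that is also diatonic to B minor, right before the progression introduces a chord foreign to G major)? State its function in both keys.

Chords diatonic to G major: G, Am, Bm, C, D, Em, F#dim.
Reading the progression, the first chord not in that set is F#m, so the modulation leaves G major there.
The chord immediately before F#m is Bm, which is diatonic to both keys: iii in G major and i in B minor.

Bm — iii in G major, i in B minor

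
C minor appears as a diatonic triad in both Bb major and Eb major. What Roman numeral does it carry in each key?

The scale of Bb major is Bb C D Eb F G A; C is degree 2, and the triad built there (C-Eb-G) is minor, so it is ii.
The scale of Eb major is Eb F G Ab Bb C D; C is degree 6, and the triad built there (C-Eb-G) is minor, so it is vi.

ii in Bb major; vi in Eb major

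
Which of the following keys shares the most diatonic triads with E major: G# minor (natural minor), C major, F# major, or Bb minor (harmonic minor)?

G# minor

Triads of E major: E major (I), F# minor (ii), G# minor (iii), A major (IV), B major (V), C# minor (vi), D# diminished (vii°).
G# minor (natural minor) shares 4: E, G#m, B, C#m.
C major shares 0: none.
F# major shares 2: G#m, B.
Bb minor (harmonic minor) shares 0: none.
The most common triads (4) are shared with G# minor.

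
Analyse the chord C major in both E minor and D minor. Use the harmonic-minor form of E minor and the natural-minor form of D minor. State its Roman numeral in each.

VI in E minor; VII in D minor

The scale of E minor (harmonic minor) is E F# G A B C D#; C is degree 6, and the triad built there (C-E-G) is major, so it is VI.
The scale of D minor (natural minor) is D E F G A Bb C; C is degree 7, and the triad built there (C-E-G) is major, so it is VII.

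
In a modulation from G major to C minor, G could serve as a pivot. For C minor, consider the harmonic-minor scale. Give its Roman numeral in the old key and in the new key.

I in G major; V in C minor

The scale of G major is G A B C D E F#; G is degree 1, and the triad built there (G-B-D) is major, so it is I.
The scale of C minor (harmonic minor) is C D Eb F G Ab B; G is degree 5, and the triad built there (G-B-D) is major, so it is V.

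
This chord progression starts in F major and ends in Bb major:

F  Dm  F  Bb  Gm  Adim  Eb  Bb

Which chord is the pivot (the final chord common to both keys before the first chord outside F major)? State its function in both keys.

Chords diatonic to F major: F, Gm, Am, Bb, C, Dm, Edim.
Reading the progression, the first chord not in that set is Adim, so the modulation leaves F major there.
The chord immediately before Adim is Gm, which is diatonic to both keys: ii in F major and vi in Bb major.

Gm — ii in F major, vi in Bb major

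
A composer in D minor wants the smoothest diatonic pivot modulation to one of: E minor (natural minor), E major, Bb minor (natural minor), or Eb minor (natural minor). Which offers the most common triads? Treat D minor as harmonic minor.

Triads of D minor (harmonic minor): D minor (i), E diminished (ii°), F augmented (III+), G minor (iv), A major (V), Bb major (VI), C# diminished (vii°).
E minor (natural minor) shares 0: none.
E major shares 1: A.
Bb minor (natural minor) shares 0: none.
Eb minor (natural minor) shares 0: none.
The most common triads (1) are shared with E major.

E major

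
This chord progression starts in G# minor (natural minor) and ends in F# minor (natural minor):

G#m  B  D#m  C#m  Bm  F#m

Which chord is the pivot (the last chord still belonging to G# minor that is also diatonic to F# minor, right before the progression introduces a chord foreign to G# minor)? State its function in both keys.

C#m — iv in G# minor, v in F# minor

Chords diatonic to G# minor: G#m, A#dim, B, C#m, D#m, E, F#.
Reading the progression, the first chord not in that set is Bm, so the modulation leaves G# minor there.
The chord immediately before Bm is C#m, which is diatonic to both keys: iv in G# minor and v in F# minor.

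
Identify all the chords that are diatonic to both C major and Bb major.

Triads in C major: C (I), Dm (ii), Em (iii), F (IV), G (V), Am (vi), Bdim (vii°).
Triads in Bb major: Bb (I), Cm (ii), Dm (iii), Eb (IV), F (V), Gm (vi), Adim (vii°).
Shared triads with their functions: Dm (ii in C major, iii in Bb major); F (IV in C major, V in Bb major).

Dm, F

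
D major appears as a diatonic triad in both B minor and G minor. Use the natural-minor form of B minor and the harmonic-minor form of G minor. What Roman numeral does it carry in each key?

III in B minor; V in G minor

The scale of B minor (natural minor) is B C♯ D E F♯ G A; D is degree 3, and the triad built there (D-F♯-A) is major, so it is III.
The scale of G minor (harmonic minor) is G A B♭ C D E♭ F♯; D is degree 5, and the triad built there (D-F♯-A) is major, so it is V.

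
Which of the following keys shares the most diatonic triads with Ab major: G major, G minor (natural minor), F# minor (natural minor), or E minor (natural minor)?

Triads of Ab major: Ab (I), Bbm (ii), Cm (iii), Db (IV), Eb (V), Fm (vi), Gdim (vii°).
G major shares 0: none.
G minor (natural minor) shares 2: Cm, Eb.
F# minor (natural minor) shares 0: none.
E minor (natural minor) shares 0: none.
The most common triads (2) are shared with G minor.

G minor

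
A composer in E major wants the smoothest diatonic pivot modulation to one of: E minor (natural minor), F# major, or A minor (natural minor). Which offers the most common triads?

Triads of E major: E (I), F#m (ii), G#m (iii), A (IV), B (V), C#m (vi), D#dim (vii°).
E minor (natural minor) shares 0: none.
F# major shares 2: G#m, B.
A minor (natural minor) shares 0: none.
The most common triads (2) are shared with F# major.

F# major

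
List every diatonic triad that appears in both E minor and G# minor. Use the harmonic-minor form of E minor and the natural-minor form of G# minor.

B

Triads in E minor (harmonic minor): Em (i), F#dim (ii°), Gaug (III+), Am (iv), B (V), C (VI), D#dim (vii°).
Triads in G# minor (natural minor): G#m (i), A#dim (ii°), B (III), C#m (iv), D#m (v), E (VI), F# (VII).
Shared triads with their functions: B (V in E minor, III in G# minor).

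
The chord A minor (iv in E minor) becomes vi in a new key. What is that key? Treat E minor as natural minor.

C major

The numeral vi denotes a minor triad on scale degree 6. With A on degree 6, the tonic of the new key is C.
Degree 6 carries a minor triad in major keys, so the destination is C major.
Check: the diatonic triads of C major are C (I), Dm (ii), Em (iii), F (IV), G (V), Am (vi), Bdim (vii°) — A minor is indeed vi.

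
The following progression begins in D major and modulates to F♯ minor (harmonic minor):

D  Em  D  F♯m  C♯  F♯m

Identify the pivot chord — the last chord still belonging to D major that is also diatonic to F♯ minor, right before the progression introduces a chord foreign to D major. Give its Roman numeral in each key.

F♯m — iii in D major, i in F♯ minor

Chords diatonic to D major: D, Em, F♯m, G, A, Bm, C♯dim.
Reading the progression, the first chord not in that set is C♯, so the modulation leaves D major there.
The chord immediately before C♯ is F♯m, which is diatonic to both keys: iii in D major and i in F♯ minor.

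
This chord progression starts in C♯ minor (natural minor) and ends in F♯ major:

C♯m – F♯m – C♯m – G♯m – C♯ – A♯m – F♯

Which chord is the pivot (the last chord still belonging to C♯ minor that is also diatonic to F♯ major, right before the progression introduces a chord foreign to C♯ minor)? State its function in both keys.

G♯m — v in C♯ minor, ii in F♯ major

Chords diatonic to C♯ minor: C♯m, D♯dim, E, F♯m, G♯m, A, B.
Reading the progression, the first chord not in that set is C♯, so the modulation leaves C♯ minor there.
The chord immediately before C♯ is G♯m, which is diatonic to both keys: v in C♯ minor and ii in F♯ major.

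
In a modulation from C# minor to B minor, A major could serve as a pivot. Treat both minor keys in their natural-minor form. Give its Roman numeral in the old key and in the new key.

The scale of C# minor (natural minor) is C# D# E F# G# A B; A is degree 6, and the triad built there (A-C#-E) is major, so it is VI.
The scale of B minor (natural minor) is B C# D E F# G A; A is degree 7, and the triad built there (A-C#-E) is major, so it is VII.

VI in C# minor; VII in B minor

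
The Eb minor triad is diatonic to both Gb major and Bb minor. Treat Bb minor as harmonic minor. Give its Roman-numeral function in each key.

The scale of Gb major is Gb Ab Bb Cb Db Eb F; Eb is degree 6, and the triad built there (Eb-Gb-Bb) is minor, so it is vi.
The scale of Bb minor (harmonic minor) is Bb C Db Eb F Gb A; Eb is degree 4, and the triad built there (Eb-Gb-Bb) is minor, so it is iv.

vi in Gb major; iv in Bb minor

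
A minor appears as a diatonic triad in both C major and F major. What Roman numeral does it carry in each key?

vi in C major; iii in F major

The scale of C major is C D E F G A B; A is degree 6, and the triad built there (A-C-E) is minor, so it is vi.
The scale of F major is F G A Bb C D E; A is degree 3, and the triad built there (A-C-E) is minor, so it is iii.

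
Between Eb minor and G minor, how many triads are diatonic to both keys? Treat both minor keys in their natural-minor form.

0

Diatonic triads of Eb minor (natural minor): Eb minor (i), F diminished (ii°), Gb major (III), Ab minor (iv), Bb minor (v), Cb major (VI), Db major (VII).
Diatonic triads of G minor (natural minor): G minor (i), A diminished (ii°), Bb major (III), C minor (iv), D minor (v), Eb major (VI), F major (VII).
No triad has the same root and quality in both keys.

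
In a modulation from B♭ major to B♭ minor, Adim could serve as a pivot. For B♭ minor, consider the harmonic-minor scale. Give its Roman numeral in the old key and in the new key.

vii° in B♭ major; vii° in B♭ minor

The scale of B♭ major is B♭ C D E♭ F G A; A is degree 7, and the triad built there (A-C-E♭) is diminished, so it is vii°.
The scale of B♭ minor (harmonic minor) is B♭ C D♭ E♭ F G♭ A; A is degree 7, and the triad built there (A-C-E♭) is diminished, so it is vii°.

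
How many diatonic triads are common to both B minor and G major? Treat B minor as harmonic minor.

3

Diatonic triads of B minor (harmonic minor): B minor (i), C# diminished (ii°), D augmented (III+), E minor (iv), F# major (V), G major (VI), A# diminished (vii°).
Diatonic triads of G major: G major (I), A minor (ii), B minor (iii), C major (IV), D major (V), E minor (vi), F# diminished (vii°).
Matching root and quality in both lists: B minor, E minor, G major.
That gives 3 common triads.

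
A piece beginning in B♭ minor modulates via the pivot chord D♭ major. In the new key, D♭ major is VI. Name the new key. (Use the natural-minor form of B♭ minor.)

The numeral VI denotes a major triad on scale degree 6. With D♭ on degree 6, the tonic of the new key is F.
Degree 6 carries a major triad in minor keys, so the destination is F minor.
Check: the diatonic triads of F minor (natural minor) are Fm (i), Gdim (ii°), A♭ (III), B♭m (iv), Cm (v), D♭ (VI), E♭ (VII) — D♭ major is indeed VI.

F minor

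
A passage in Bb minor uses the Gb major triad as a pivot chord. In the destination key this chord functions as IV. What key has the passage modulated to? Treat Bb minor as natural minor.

The numeral IV denotes a major triad on scale degree 4. With Gb on degree 4, the tonic of the new key is Db.
Degree 4 carries a major triad in major keys, so the destination is Db major.
Check: the diatonic triads of Db major are Db (I), Ebm (ii), Fm (iii), Gb (IV), Ab (V), Bbm (vi), Cdim (vii°) — Gb major is indeed IV.

Db major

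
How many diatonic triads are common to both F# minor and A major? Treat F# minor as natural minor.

Diatonic triads of F# minor (natural minor): F#m (i), G#dim (ii°), A (III), Bm (iv), C#m (v), D (VI), E (VII).
Diatonic triads of A major: A (I), Bm (ii), C#m (iii), D (IV), E (V), F#m (vi), G#dim (vii°).
Matching root and quality in both lists: F#m, G#dim, A, Bm, C#m, D, E.
That gives 7 common triads.

7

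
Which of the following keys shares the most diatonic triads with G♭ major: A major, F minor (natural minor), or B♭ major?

F minor

Triads of G♭ major: G♭ major (I), A♭ minor (ii), B♭ minor (iii), C♭ major (IV), D♭ major (V), E♭ minor (vi), F diminished (vii°).
A major shares 0: none.
F minor (natural minor) shares 2: B♭m, D♭.
B♭ major shares 0: none.
The most common triads (2) are shared with F minor.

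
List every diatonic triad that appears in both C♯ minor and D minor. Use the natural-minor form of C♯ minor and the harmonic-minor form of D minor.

A

Triads in C♯ minor (natural minor): C♯m (i), D♯dim (ii°), E (III), F♯m (iv), G♯m (v), A (VI), B (VII).
Triads in D minor (harmonic minor): Dm (i), Edim (ii°), Faug (III+), Gm (iv), A (V), B♭ (VI), C♯dim (vii°).
Shared triads with their functions: A (VI in C♯ minor, V in D minor).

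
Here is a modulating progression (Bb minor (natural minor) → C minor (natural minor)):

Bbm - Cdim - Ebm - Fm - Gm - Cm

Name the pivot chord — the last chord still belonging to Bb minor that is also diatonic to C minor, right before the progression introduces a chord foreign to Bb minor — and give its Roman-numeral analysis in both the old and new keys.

Chords diatonic to Bb minor: Bbm, Cdim, Db, Ebm, Fm, Gb, Ab.
Reading the progression, the first chord not in that set is Gm, so the modulation leaves Bb minor there.
The chord immediately before Gm is Fm, which is diatonic to both keys: v in Bb minor and iv in C minor.

Fm — v in Bb minor, iv in C minor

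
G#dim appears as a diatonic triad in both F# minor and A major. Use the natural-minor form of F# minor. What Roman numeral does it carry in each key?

ii° in F# minor; vii° in A major

The scale of F# minor (natural minor) is F# G# A B C# D E; G# is degree 2, and the triad built there (G#-B-D) is diminished, so it is ii°.
The scale of A major is A B C# D E F# G#; G# is degree 7, and the triad built there (G#-B-D) is diminished, so it is vii°.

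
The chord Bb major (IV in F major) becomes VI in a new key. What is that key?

The numeral VI denotes a major triad on scale degree 6. With Bb on degree 6, the tonic of the new key is D.
Degree 6 carries a major triad in minor keys, so the destination is D minor.
Check: the diatonic triads of D minor (natural minor) are Dm (i), Edim (ii°), F (III), Gm (iv), Am (v), Bb (VI), C (VII) — Bb major is indeed VI.

D minor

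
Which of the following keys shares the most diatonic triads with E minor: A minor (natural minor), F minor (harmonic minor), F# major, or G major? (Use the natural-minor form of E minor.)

G major

Triads of E minor (natural minor): Em (i), F#dim (ii°), G (III), Am (iv), Bm (v), C (VI), D (VII).
A minor (natural minor) shares 4: Em, G, Am, C.
F minor (harmonic minor) shares 1: C.
F# major shares 0: none.
G major shares 7: Em, F#dim, G, Am, Bm, C, D.
The most common triads (7) are shared with G major.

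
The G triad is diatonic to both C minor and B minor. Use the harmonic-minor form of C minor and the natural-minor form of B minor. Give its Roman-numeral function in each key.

V in C minor; VI in B minor

The scale of C minor (harmonic minor) is C D Eb F G Ab B; G is degree 5, and the triad built there (G-B-D) is major, so it is V.
The scale of B minor (natural minor) is B C# D E F# G A; G is degree 6, and the triad built there (G-B-D) is major, so it is VI.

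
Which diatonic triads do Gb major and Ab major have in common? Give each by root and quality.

Bbm, Db

Triads in Gb major: Gb (I), Abm (ii), Bbm (iii), Cb (IV), Db (V), Ebm (vi), Fdim (vii°).
Triads in Ab major: Ab (I), Bbm (ii), Cm (iii), Db (IV), Eb (V), Fm (vi), Gdim (vii°).
Shared triads with their functions: Bbm (iii in Gb major, ii in Ab major); Db (V in Gb major, IV in Ab major).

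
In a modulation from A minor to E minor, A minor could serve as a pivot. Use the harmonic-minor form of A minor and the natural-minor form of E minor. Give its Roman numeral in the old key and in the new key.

i in A minor; iv in E minor

The scale of A minor (harmonic minor) is A B C D E F G#; A is degree 1, and the triad built there (A-C-E) is minor, so it is i.
The scale of E minor (natural minor) is E F# G A B C D; A is degree 4, and the triad built there (A-C-E) is minor, so it is iv.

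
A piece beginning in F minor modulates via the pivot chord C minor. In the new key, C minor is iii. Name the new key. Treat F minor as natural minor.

A♭ major

The numeral iii denotes a minor triad on scale degree 3. With C on degree 3, the tonic of the new key is A♭.
Degree 3 carries a minor triad in major keys, so the destination is A♭ major.
Check: the diatonic triads of A♭ major are A♭ (I), B♭m (ii), Cm (iii), D♭ (IV), E♭ (V), Fm (vi), Gdim (vii°) — C minor is indeed iii.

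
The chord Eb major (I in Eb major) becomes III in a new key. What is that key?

C minor

The numeral III denotes a major triad on scale degree 3. With Eb on degree 3, the tonic of the new key is C.
Degree 3 carries a major triad in natural-minor keys, so the destination is C minor.
Check: the diatonic triads of C minor (natural minor) are Cm (i), Ddim (ii°), Eb (III), Fm (iv), Gm (v), Ab (VI), Bb (VII) — Eb major is indeed III.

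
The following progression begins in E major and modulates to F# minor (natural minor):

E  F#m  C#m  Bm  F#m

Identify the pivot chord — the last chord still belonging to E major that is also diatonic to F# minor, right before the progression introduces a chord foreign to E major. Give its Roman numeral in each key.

Chords diatonic to E major: E, F#m, G#m, A, B, C#m, D#dim.
Reading the progression, the first chord not in that set is Bm, so the modulation leaves E major there.
The chord immediately before Bm is C#m, which is diatonic to both keys: vi in E major and v in F# minor.

C#m — vi in E major, v in F# minor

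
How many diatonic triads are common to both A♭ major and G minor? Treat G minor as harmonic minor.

Diatonic triads of A♭ major: A♭ major (I), B♭ minor (ii), C minor (iii), D♭ major (IV), E♭ major (V), F minor (vi), G diminished (vii°).
Diatonic triads of G minor (harmonic minor): G minor (i), A diminished (ii°), B♭ augmented (III+), C minor (iv), D major (V), E♭ major (VI), F♯ diminished (vii°).
Matching root and quality in both lists: C minor, E♭ major.
That gives 2 common triads.

2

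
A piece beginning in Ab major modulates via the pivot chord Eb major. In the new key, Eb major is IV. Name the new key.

The numeral IV denotes a major triad on scale degree 4. With Eb on degree 4, the tonic of the new key is Bb.
Degree 4 carries a major triad in major keys, so the destination is Bb major.
Check: the diatonic triads of Bb major are Bb (I), Cm (ii), Dm (iii), Eb (IV), F (V), Gm (vi), Adim (vii°) — Eb major is indeed IV.

Bb major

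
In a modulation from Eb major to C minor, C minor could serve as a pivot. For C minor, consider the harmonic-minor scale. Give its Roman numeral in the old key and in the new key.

The scale of Eb major is Eb F G Ab Bb C D; C is degree 6, and the triad built there (C-Eb-G) is minor, so it is vi.
The scale of C minor (harmonic minor) is C D Eb F G Ab B; C is degree 1, and the triad built there (C-Eb-G) is minor, so it is i.

vi in Eb major; i in C minor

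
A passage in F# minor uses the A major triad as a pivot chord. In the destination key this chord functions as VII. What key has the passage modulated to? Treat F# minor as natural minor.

The numeral VII denotes a major triad on scale degree 7. With A on degree 7, the tonic of the new key is B.
Degree 7 carries a major triad in natural-minor keys, so the destination is B minor.
Check: the diatonic triads of B minor (natural minor) are Bm (i), C#dim (ii°), D (III), Em (iv), F#m (v), G (VI), A (VII) — A major is indeed VII.

B minor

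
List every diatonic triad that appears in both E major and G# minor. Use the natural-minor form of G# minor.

Triads in E major: E (I), F#m (ii), G#m (iii), A (IV), B (V), C#m (vi), D#dim (vii°).
Triads in G# minor (natural minor): G#m (i), A#dim (ii°), B (III), C#m (iv), D#m (v), E (VI), F# (VII).
Shared triads with their functions: E (I in E major, VI in G# minor); G#m (iii in E major, i in G# minor); B (V in E major, III in G# minor); C#m (vi in E major, iv in G# minor).

E, G#m, B, C#m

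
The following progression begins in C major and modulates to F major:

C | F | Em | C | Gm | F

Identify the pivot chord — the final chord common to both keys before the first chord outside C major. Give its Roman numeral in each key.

Chords diatonic to C major: C, Dm, Em, F, G, Am, Bdim.
Reading the progression, the first chord not in that set is Gm, so the modulation leaves C major there.
The chord immediately before Gm is C, which is diatonic to both keys: I in C major and V in F major.

C — I in C major, V in F major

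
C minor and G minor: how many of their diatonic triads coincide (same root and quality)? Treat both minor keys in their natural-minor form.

Diatonic triads of C minor (natural minor): Cm (i), Ddim (ii°), Eb (III), Fm (iv), Gm (v), Ab (VI), Bb (VII).
Diatonic triads of G minor (natural minor): Gm (i), Adim (ii°), Bb (III), Cm (iv), Dm (v), Eb (VI), F (VII).
Matching root and quality in both lists: Cm, Eb, Gm, Bb.
That gives 4 common triads.

4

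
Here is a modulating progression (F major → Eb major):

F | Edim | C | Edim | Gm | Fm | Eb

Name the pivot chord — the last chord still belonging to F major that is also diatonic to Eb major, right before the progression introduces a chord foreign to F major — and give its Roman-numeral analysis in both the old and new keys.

Chords diatonic to F major: F, Gm, Am, Bb, C, Dm, Edim.
Reading the progression, the first chord not in that set is Fm, so the modulation leaves F major there.
The chord immediately before Fm is Gm, which is diatonic to both keys: ii in F major and iii in Eb major.

Gm — ii in F major, iii in Eb major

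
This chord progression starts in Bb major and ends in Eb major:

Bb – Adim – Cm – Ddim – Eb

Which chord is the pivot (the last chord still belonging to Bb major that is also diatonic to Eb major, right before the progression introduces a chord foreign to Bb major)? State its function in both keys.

Chords diatonic to Bb major: Bb, Cm, Dm, Eb, F, Gm, Adim.
Reading the progression, the first chord not in that set is Ddim, so the modulation leaves Bb major there.
The chord immediately before Ddim is Cm, which is diatonic to both keys: ii in Bb major and vi in Eb major.

Cm — ii in Bb major, vi in Eb major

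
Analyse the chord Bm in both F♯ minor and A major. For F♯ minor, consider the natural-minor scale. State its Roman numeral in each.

The scale of F♯ minor (natural minor) is F♯ G♯ A B C♯ D E; B is degree 4, and the triad built there (B-D-F♯) is minor, so it is iv.
The scale of A major is A B C♯ D E F♯ G♯; B is degree 2, and the triad built there (B-D-F♯) is minor, so it is ii.

iv in F♯ minor; ii in A major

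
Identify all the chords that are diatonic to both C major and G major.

C, Em, G, Am

Triads in C major: C major (I), D minor (ii), E minor (iii), F major (IV), G major (V), A minor (vi), B diminished (vii°).
Triads in G major: G major (I), A minor (ii), B minor (iii), C major (IV), D major (V), E minor (vi), F# diminished (vii°).
Shared triads with their functions: C major (I in C major, IV in G major); E minor (iii in C major, vi in G major); G major (V in C major, I in G major); A minor (vi in C major, ii in G major).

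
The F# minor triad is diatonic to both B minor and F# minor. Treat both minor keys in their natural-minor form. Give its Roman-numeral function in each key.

v in B minor; i in F# minor

The scale of B minor (natural minor) is B C# D E F# G A; F# is degree 5, and the triad built there (F#-A-C#) is minor, so it is v.
The scale of F# minor (natural minor) is F# G# A B C# D E; F# is degree 1, and the triad built there (F#-A-C#) is minor, so it is i.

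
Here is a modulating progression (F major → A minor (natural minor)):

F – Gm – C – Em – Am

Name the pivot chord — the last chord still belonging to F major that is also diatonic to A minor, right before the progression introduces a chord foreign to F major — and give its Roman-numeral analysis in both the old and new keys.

Chords diatonic to F major: F, Gm, Am, B♭, C, Dm, Edim.
Reading the progression, the first chord not in that set is Em, so the modulation leaves F major there.
The chord immediately before Em is C, which is diatonic to both keys: V in F major and III in A minor.

C — V in F major, III in A minor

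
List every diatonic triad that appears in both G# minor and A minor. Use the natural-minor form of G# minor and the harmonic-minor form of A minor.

E

Triads in G# minor (natural minor): G#m (i), A#dim (ii°), B (III), C#m (iv), D#m (v), E (VI), F# (VII).
Triads in A minor (harmonic minor): Am (i), Bdim (ii°), Caug (III+), Dm (iv), E (V), F (VI), G#dim (vii°).
Shared triads with their functions: E (VI in G# minor, V in A minor).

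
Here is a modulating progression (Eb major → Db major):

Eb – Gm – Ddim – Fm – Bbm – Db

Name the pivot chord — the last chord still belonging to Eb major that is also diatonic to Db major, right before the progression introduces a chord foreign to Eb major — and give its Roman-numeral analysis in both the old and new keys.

Chords diatonic to Eb major: Eb, Fm, Gm, Ab, Bb, Cm, Ddim.
Reading the progression, the first chord not in that set is Bbm, so the modulation leaves Eb major there.
The chord immediately before Bbm is Fm, which is diatonic to both keys: ii in Eb major and iii in Db major.

Fm — ii in Eb major, iii in Db major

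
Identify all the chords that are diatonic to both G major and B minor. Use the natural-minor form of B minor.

G, Bm, D, Em

Triads in G major: G (I), Am (ii), Bm (iii), C (IV), D (V), Em (vi), F#dim (vii°).
Triads in B minor (natural minor): Bm (i), C#dim (ii°), D (III), Em (iv), F#m (v), G (VI), A (VII).
Shared triads with their functions: G (I in G major, VI in B minor); Bm (iii in G major, i in B minor); D (V in G major, III in B minor); Em (vi in G major, iv in B minor).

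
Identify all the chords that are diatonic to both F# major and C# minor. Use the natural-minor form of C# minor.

G#m, B

Triads in F# major: F# major (I), G# minor (ii), A# minor (iii), B major (IV), C# major (V), D# minor (vi), E# diminished (vii°).
Triads in C# minor (natural minor): C# minor (i), D# diminished (ii°), E major (III), F# minor (iv), G# minor (v), A major (VI), B major (VII).
Shared triads with their functions: G# minor (ii in F# major, v in C# minor); B major (IV in F# major, VII in C# minor).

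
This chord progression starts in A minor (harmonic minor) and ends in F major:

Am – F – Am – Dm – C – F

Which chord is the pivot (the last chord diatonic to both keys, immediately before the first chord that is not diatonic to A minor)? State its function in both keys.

Dm — iv in A minor, vi in F major

Chords diatonic to A minor: Am, Bdim, Caug, Dm, E, F, G#dim.
Reading the progression, the first chord not in that set is C, so the modulation leaves A minor there.
The chord immediately before C is Dm, which is diatonic to both keys: iv in A minor and vi in F major.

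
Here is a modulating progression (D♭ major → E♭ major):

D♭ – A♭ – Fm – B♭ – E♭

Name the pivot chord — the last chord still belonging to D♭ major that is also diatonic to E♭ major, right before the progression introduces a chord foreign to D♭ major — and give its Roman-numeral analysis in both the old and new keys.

Fm — iii in D♭ major, ii in E♭ major

Chords diatonic to D♭ major: D♭, E♭m, Fm, G♭, A♭, B♭m, Cdim.
Reading the progression, the first chord not in that set is B♭, so the modulation leaves D♭ major there.
The chord immediately before B♭ is Fm, which is diatonic to both keys: iii in D♭ major and ii in E♭ major.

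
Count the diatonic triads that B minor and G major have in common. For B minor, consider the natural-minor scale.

4

Diatonic triads of B minor (natural minor): B minor (i), C# diminished (ii°), D major (III), E minor (iv), F# minor (v), G major (VI), A major (VII).
Diatonic triads of G major: G major (I), A minor (ii), B minor (iii), C major (IV), D major (V), E minor (vi), F# diminished (vii°).
Matching root and quality in both lists: B minor, D major, E minor, G major.
That gives 4 common triads.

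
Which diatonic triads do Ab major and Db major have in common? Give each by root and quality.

Ab, Bbm, Db, Fm

Triads in Ab major: Ab major (I), Bb minor (ii), C minor (iii), Db major (IV), Eb major (V), F minor (vi), G diminished (vii°).
Triads in Db major: Db major (I), Eb minor (ii), F minor (iii), Gb major (IV), Ab major (V), Bb minor (vi), C diminished (vii°).
Shared triads with their functions: Ab major (I in Ab major, V in Db major); Bb minor (ii in Ab major, vi in Db major); Db major (IV in Ab major, I in Db major); F minor (vi in Ab major, iii in Db major).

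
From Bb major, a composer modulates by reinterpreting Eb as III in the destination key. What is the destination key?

The numeral III denotes a major triad on scale degree 3. With Eb on degree 3, the tonic of the new key is C.
Degree 3 carries a major triad in natural-minor keys, so the destination is C minor.
Check: the diatonic triads of C minor (natural minor) are Cm (i), Ddim (ii°), Eb (III), Fm (iv), Gm (v), Ab (VI), Bb (VII) — Eb is indeed III.

C minor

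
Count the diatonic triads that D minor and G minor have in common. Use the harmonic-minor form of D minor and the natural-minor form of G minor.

Diatonic triads of D minor (harmonic minor): Dm (i), Edim (ii°), Faug (III+), Gm (iv), A (V), Bb (VI), C#dim (vii°).
Diatonic triads of G minor (natural minor): Gm (i), Adim (ii°), Bb (III), Cm (iv), Dm (v), Eb (VI), F (VII).
Matching root and quality in both lists: Dm, Gm, Bb.
That gives 3 common triads.

3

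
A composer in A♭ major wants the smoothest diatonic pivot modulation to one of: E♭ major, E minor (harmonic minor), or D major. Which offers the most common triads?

E♭ major

Triads of A♭ major: A♭ (I), B♭m (ii), Cm (iii), D♭ (IV), E♭ (V), Fm (vi), Gdim (vii°).
E♭ major shares 4: A♭, Cm, E♭, Fm.
E minor (harmonic minor) shares 0: none.
D major shares 0: none.
The most common triads (4) are shared with E♭ major.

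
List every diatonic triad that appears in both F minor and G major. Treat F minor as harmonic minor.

Triads in F minor (harmonic minor): Fm (i), Gdim (ii°), Abaug (III+), Bbm (iv), C (V), Db (VI), Edim (vii°).
Triads in G major: G (I), Am (ii), Bm (iii), C (IV), D (V), Em (vi), F#dim (vii°).
Shared triads with their functions: C (V in F minor, IV in G major).

C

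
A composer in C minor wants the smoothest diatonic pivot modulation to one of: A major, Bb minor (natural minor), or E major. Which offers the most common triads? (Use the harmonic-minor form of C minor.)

Triads of C minor (harmonic minor): Cm (i), Ddim (ii°), Ebaug (III+), Fm (iv), G (V), Ab (VI), Bdim (vii°).
A major shares 0: none.
Bb minor (natural minor) shares 2: Fm, Ab.
E major shares 0: none.
The most common triads (2) are shared with Bb minor.

Bb minor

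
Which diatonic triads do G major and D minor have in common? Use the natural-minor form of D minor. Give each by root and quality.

Am, C

Triads in G major: G (I), Am (ii), Bm (iii), C (IV), D (V), Em (vi), F#dim (vii°).
Triads in D minor (natural minor): Dm (i), Edim (ii°), F (III), Gm (iv), Am (v), Bb (VI), C (VII).
Shared triads with their functions: Am (ii in G major, v in D minor); C (IV in G major, VII in D minor).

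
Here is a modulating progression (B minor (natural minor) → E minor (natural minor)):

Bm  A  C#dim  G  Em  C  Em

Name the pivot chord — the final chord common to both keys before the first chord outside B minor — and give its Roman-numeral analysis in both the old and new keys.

Chords diatonic to B minor: Bm, C#dim, D, Em, F#m, G, A.
Reading the progression, the first chord not in that set is C, so the modulation leaves B minor there.
The chord immediately before C is Em, which is diatonic to both keys: iv in B minor and i in E minor.

Em — iv in B minor, i in E minor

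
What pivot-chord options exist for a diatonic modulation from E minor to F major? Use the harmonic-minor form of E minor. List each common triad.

Am, C

Triads in E minor (harmonic minor): Em (i), F♯dim (ii°), Gaug (III+), Am (iv), B (V), C (VI), D♯dim (vii°).
Triads in F major: F (I), Gm (ii), Am (iii), B♭ (IV), C (V), Dm (vi), Edim (vii°).
Shared triads with their functions: Am (iv in E minor, iii in F major); C (VI in E minor, V in F major).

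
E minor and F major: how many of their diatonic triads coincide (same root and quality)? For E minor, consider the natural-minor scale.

Diatonic triads of E minor (natural minor): E minor (i), F♯ diminished (ii°), G major (III), A minor (iv), B minor (v), C major (VI), D major (VII).
Diatonic triads of F major: F major (I), G minor (ii), A minor (iii), B♭ major (IV), C major (V), D minor (vi), E diminished (vii°).
Matching root and quality in both lists: A minor, C major.
That gives 2 common triads.

2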